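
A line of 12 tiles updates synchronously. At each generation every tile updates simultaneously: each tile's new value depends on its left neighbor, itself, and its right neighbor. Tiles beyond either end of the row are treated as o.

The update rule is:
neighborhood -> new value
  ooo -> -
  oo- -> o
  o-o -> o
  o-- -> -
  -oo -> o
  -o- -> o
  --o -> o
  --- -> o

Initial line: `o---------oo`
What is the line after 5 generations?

oo--o-ooooo-

o-ooooooooo-
ooo-------oo
--o-ooooooo-
-oooo-----oo
oo--o-ooooo-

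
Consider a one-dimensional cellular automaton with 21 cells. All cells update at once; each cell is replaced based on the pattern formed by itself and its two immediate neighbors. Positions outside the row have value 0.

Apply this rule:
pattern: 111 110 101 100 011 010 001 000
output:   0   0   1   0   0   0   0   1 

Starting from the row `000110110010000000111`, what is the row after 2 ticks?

000100011110000000111

110001000000111110000
000100011110000000111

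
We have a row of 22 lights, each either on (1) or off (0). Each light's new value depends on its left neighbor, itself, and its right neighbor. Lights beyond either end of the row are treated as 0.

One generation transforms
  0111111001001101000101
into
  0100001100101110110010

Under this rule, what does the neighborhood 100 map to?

At position 7 the neighborhood is 100; the next row has 1 there.

1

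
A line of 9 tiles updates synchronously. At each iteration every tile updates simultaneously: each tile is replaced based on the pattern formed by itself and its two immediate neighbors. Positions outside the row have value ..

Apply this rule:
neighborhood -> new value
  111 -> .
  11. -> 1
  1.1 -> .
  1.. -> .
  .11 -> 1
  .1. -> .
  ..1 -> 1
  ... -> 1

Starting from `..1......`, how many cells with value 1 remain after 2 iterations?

5

11..11111
11.11...1
count of 1: 5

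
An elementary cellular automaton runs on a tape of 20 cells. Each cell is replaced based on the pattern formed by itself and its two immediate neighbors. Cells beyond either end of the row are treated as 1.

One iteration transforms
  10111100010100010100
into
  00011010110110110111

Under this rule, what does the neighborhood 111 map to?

1

At position 3 the neighborhood is 111; the next row has 1 there.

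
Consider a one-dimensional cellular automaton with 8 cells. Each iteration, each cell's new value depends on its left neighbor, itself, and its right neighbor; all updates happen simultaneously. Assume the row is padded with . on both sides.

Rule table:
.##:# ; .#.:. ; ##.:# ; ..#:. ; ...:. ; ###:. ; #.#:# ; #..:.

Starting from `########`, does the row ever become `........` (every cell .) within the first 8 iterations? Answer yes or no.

#......#
........
all cells are . at iteration 2

yes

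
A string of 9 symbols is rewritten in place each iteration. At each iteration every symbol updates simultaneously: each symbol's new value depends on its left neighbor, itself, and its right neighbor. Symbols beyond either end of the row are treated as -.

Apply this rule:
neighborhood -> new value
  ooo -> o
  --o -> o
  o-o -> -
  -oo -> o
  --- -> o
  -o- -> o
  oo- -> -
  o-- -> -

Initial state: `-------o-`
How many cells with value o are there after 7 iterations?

5

oooooooo-
ooooooo--
oooooo--o
ooooo--oo
oooo--oo-
ooo--oo--
oo--oo--o
count of o: 5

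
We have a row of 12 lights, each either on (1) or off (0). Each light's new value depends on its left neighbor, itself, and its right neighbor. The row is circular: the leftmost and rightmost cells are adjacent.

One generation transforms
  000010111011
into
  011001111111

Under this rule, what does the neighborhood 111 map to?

1

At position 7 the neighborhood is 111; the next row has 1 there.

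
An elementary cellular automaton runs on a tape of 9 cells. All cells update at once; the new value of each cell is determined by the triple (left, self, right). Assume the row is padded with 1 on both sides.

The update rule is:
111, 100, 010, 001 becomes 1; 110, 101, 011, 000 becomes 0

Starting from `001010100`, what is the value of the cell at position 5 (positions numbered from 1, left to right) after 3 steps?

111010111
110010011
101111101
position 5 holds 1

1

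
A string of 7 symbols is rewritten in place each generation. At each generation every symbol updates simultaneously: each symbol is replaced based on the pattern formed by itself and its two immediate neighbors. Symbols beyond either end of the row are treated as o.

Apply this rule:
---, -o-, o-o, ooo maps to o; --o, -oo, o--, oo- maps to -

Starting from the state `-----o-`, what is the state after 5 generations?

-o-o-o-

-ooo-oo
o-o-o-o
-ooooo-
o-ooo-o
-o-o-o-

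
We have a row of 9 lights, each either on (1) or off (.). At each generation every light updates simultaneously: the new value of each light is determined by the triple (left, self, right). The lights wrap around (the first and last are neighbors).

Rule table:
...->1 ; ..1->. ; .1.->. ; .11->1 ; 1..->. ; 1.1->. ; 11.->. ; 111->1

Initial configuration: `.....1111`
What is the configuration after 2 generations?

.11..11..

.111.111.
.11..11..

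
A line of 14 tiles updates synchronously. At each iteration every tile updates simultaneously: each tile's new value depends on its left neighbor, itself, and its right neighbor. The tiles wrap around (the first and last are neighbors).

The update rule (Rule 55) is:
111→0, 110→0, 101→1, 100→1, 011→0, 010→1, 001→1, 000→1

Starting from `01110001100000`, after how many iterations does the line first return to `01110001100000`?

2

10001110011111
01110001100000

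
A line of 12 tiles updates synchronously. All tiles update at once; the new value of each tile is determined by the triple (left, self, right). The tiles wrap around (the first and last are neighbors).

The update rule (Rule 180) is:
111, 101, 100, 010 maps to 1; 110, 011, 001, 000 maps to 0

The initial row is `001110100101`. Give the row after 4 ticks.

100101110111
010110101011
111001111100
010100111010

010100111010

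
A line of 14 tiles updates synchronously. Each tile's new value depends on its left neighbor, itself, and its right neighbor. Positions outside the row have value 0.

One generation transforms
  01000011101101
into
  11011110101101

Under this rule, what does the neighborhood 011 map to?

At position 6 the neighborhood is 011; the next row has 1 there.

1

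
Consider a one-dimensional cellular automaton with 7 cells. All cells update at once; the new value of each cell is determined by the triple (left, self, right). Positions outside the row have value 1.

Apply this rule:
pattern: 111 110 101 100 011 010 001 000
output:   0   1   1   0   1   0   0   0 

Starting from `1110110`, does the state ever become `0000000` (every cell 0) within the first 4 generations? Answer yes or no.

yes

generation 1: 0011111
generation 2: 0010000
generation 3: 0000000
all cells are 0 at generation 3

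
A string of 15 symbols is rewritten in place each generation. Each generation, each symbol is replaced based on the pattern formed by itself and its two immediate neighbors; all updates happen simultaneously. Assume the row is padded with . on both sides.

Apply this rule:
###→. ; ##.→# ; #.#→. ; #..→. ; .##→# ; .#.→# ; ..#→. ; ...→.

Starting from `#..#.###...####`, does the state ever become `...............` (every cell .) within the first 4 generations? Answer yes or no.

#..#.#.#...#..#
#..#.#.#...#..#  (fixed point — unchanged through generation 4)
generation 4 is #..#.#.#...#..#, still not uniform .

no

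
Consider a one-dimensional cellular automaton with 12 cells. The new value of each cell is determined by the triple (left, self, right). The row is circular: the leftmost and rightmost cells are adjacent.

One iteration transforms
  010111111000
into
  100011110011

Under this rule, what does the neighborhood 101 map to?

At position 2 the neighborhood is 101; the next row has 0 there.

0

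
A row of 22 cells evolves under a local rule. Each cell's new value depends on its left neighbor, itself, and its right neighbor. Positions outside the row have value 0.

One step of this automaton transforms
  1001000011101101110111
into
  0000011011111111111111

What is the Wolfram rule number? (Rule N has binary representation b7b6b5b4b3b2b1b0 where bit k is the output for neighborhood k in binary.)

233

position 9: 111 → 1  (bit 7 = 1)
position 10: 110 → 1  (bit 6 = 1)
position 11: 101 → 1  (bit 5 = 1)
position 1: 100 → 0  (bit 4 = 0)
position 8: 011 → 1  (bit 3 = 1)
position 0: 010 → 0  (bit 2 = 0)
position 2: 001 → 0  (bit 1 = 0)
position 5: 000 → 1  (bit 0 = 1)
bits b7..b0 = 11101001 = 233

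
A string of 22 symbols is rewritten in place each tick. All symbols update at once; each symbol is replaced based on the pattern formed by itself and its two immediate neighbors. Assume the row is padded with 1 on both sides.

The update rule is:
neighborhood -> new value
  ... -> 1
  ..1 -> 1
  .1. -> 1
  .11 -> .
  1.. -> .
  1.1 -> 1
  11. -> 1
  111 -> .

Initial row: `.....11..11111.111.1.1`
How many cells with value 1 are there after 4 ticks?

tick 1: .1111.1.1....11..1111.
tick 2: 1...11111.111.1.1...11
tick 3: 1.11....11..11111.11..
tick 4: 11.1.111.1.1....11.1.1
count of 1: 12

12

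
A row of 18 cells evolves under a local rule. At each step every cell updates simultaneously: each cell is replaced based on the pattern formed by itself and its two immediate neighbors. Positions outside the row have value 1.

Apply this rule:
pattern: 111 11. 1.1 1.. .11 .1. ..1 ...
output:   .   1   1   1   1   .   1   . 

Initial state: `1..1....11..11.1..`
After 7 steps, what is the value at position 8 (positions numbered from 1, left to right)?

1

111.1..11111111.11
..11.111......111.
111111.11....11.11
.....11111..11111.
1...11...1111...11
11.1111.11..11.11.
.111..111111111111
position 8 holds 1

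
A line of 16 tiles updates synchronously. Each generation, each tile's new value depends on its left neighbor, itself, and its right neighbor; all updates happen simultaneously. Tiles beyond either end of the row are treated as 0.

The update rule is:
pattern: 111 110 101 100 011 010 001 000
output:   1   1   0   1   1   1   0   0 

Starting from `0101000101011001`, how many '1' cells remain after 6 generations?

0101100101011101
0101110101011101
0101110101011101  (fixed point — unchanged through generation 6)
count of 1: 10

10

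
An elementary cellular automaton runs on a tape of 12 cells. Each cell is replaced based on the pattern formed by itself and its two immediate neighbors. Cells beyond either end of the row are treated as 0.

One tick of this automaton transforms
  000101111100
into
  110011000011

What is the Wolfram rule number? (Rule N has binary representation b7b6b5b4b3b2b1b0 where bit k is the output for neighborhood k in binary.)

57

position 6: 111 → 0  (bit 7 = 0)
position 9: 110 → 0  (bit 6 = 0)
position 4: 101 → 1  (bit 5 = 1)
position 10: 100 → 1  (bit 4 = 1)
position 5: 011 → 1  (bit 3 = 1)
position 3: 010 → 0  (bit 2 = 0)
position 2: 001 → 0  (bit 1 = 0)
position 0: 000 → 1  (bit 0 = 1)
bits b7..b0 = 00111001 = 57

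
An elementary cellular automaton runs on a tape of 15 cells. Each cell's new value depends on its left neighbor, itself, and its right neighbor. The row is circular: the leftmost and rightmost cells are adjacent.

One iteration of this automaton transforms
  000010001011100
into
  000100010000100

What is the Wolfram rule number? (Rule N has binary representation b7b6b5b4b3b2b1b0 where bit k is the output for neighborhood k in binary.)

position 11: 111 → 0  (bit 7 = 0)
position 12: 110 → 1  (bit 6 = 1)
position 9: 101 → 0  (bit 5 = 0)
position 5: 100 → 0  (bit 4 = 0)
position 10: 011 → 0  (bit 3 = 0)
position 4: 010 → 0  (bit 2 = 0)
position 3: 001 → 1  (bit 1 = 1)
position 0: 000 → 0  (bit 0 = 0)
bits b7..b0 = 01000010 = 66

66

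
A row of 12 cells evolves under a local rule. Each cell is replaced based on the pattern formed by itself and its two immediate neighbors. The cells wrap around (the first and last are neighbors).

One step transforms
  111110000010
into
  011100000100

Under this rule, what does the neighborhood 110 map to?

0

At position 4 the neighborhood is 110; the next row has 0 there.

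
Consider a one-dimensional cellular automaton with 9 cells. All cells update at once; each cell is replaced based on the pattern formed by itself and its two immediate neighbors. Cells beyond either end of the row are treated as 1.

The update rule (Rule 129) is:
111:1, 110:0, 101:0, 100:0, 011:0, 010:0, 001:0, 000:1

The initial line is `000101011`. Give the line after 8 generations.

010001110

010000001
000111100
010011000
000000010
011111000
001110010
000100000
010001110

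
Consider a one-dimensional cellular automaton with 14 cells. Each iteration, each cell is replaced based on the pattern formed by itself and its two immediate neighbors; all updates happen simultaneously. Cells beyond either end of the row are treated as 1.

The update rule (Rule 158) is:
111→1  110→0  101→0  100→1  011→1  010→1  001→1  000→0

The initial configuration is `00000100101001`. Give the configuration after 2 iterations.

10001111101111
01011111001111

01011111001111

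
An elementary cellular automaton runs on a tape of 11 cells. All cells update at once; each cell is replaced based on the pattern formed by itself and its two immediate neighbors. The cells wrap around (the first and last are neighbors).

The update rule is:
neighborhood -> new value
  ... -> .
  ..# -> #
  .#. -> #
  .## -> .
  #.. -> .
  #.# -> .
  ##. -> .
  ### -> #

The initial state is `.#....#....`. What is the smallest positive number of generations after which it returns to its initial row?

22

generation 1: ##...##....
generation 2: ....#.....#
generation 3: ...##....##
generation 4: ..#.....#..
generation 5: .##....##..
generation 6: #.....#....
generation 7: #....##...#
generation 8: ....#....#.
generation 9: ...##...##.
generation 10: ..#....#...
generation 11: .##...##...
generation 12: #....#.....
generation 13: #...##....#
generation 14: ...#.....#.
generation 15: ..##....##.
generation 16: .#.....#...
generation 17: ##....##...
generation 18: .....#....#
generation 19: ....##...##
generation 20: ...#....#..
generation 21: ..##...##..
generation 22: .#....#....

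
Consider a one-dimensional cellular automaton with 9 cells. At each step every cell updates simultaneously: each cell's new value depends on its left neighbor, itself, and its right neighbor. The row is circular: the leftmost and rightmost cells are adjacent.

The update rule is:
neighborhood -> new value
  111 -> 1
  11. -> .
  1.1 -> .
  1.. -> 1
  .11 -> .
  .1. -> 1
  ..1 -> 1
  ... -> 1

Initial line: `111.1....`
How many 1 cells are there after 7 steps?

7

.1..11111
.111.111.
1.1...1.1
..11111..
11.111.11
1...1...1
.1111111.
count of 1: 7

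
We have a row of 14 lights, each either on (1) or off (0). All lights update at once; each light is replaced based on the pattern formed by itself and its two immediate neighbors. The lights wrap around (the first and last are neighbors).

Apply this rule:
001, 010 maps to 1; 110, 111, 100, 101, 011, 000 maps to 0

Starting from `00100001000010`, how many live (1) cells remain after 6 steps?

step 1: 01100011000110
step 2: 10000100001000
step 3: 10001100011001
step 4: 00010000100010
step 5: 00110001100110
step 6: 01000010001000
count of 1: 3

3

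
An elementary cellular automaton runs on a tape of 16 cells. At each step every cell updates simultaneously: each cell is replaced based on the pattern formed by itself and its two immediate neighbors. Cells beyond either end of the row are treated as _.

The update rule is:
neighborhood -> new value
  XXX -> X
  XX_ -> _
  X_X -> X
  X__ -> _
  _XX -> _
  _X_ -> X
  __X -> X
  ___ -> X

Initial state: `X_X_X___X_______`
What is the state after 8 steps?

XXXXX_XXX_XXXXXX
_XXX_X_X_X_XXXX_
X_X_XXXXXXX_XX__
XXXX_XXXXX_X___X
_XX_X_XXX_XX_XXX
X__XXX_X_X__X_X_
X_X_X_XXXX_XXXX_
XXXXXX_XX_X_XX__

XXXXXX_XX_X_XX__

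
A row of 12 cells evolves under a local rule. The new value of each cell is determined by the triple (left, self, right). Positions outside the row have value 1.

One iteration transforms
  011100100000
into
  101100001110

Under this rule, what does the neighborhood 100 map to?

0

At position 4 the neighborhood is 100; the next row has 0 there.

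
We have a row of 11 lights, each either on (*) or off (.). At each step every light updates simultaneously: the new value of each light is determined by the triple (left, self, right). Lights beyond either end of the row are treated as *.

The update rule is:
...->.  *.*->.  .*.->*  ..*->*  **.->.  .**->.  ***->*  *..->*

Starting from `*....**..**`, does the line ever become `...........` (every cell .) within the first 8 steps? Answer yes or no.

no

.*..*..**.*
.******....
..****.*..*
**.**..***.
*....**.*..
.*..*...***
.*****.*.**
..***..*..*
step 8 is ..***..*..*, still not uniform .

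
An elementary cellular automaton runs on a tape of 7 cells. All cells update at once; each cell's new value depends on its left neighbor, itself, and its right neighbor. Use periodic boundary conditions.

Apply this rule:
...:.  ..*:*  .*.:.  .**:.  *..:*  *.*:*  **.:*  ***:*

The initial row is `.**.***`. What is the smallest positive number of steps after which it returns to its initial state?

*.**.**
**.**.*
***.**.
.***.**
*.***.*
**.***.
.**.***

7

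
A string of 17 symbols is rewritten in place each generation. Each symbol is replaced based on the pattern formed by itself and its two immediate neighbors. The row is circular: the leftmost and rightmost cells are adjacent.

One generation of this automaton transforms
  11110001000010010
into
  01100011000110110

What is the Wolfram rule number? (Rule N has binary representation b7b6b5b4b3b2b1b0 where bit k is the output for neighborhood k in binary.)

134

position 1: 111 → 1  (bit 7 = 1)
position 3: 110 → 0  (bit 6 = 0)
position 16: 101 → 0  (bit 5 = 0)
position 4: 100 → 0  (bit 4 = 0)
position 0: 011 → 0  (bit 3 = 0)
position 7: 010 → 1  (bit 2 = 1)
position 6: 001 → 1  (bit 1 = 1)
position 5: 000 → 0  (bit 0 = 0)
bits b7..b0 = 10000110 = 134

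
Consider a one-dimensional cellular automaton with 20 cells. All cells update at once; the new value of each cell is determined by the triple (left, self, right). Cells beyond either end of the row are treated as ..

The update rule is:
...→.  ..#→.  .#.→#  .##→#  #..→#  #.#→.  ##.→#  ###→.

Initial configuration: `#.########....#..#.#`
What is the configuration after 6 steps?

#.#......##...##.#.#
#.##.....###..##.#.#
#.###....#.##.##.#.#
#.#.##...#.##.##.#.#
#.#.###..#.##.##.#.#
#.#.#.##.#.##.##.#.#

#.#.#.##.#.##.##.#.#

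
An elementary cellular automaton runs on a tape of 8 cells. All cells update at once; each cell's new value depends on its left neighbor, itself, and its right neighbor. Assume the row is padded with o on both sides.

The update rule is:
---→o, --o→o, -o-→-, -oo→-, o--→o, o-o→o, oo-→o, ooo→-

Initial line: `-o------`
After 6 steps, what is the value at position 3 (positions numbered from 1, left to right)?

-

o-oooooo
oo------
-ooooooo
o-------
oooooooo
--------
position 3 holds -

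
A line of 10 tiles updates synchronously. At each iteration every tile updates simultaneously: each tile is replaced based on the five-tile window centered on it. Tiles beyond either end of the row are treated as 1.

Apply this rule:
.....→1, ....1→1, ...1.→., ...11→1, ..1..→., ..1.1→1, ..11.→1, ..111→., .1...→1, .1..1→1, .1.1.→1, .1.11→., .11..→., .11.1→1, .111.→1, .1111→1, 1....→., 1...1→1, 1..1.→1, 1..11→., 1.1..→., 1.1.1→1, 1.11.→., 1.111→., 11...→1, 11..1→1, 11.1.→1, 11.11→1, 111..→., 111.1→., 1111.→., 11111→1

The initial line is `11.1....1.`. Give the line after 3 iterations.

iteration 1: ..1.1.1.1.
iteration 2: 111111111.
iteration 3: 1111111..1

1111111..1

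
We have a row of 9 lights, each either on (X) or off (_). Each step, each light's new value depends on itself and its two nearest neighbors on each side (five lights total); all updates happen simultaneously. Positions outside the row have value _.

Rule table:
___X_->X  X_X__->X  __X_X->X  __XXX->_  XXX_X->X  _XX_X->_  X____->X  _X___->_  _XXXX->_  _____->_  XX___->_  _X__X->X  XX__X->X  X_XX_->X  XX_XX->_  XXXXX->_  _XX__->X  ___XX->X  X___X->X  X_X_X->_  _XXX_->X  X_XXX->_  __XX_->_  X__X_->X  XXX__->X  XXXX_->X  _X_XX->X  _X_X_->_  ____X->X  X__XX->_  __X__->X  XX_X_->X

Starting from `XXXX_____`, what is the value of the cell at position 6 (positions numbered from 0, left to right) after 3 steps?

X

__XX_X___
XX__XX_X_
_XX___XX_
position 6 holds X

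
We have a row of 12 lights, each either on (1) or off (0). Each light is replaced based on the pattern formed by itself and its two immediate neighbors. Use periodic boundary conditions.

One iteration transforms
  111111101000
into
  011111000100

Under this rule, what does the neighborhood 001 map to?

At position 11 the neighborhood is 001; the next row has 0 there.

0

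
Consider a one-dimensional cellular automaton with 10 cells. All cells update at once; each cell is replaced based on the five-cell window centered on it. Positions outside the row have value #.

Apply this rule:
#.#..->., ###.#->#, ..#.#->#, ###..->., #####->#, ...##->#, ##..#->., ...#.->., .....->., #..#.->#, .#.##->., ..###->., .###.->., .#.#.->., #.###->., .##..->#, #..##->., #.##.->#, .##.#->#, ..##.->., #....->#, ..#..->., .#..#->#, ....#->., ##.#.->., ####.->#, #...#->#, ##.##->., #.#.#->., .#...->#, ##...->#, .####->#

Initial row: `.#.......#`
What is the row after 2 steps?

..##....#.
...###..#.

...###..#.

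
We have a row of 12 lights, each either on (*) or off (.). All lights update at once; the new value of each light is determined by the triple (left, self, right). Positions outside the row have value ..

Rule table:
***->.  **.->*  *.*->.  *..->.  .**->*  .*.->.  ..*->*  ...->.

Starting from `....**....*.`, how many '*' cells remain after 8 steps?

2

...***...*..
..**.*..*...
.***...*....
**.*..*.....
**...*......
**..*.......
**.*........
**..........
count of *: 2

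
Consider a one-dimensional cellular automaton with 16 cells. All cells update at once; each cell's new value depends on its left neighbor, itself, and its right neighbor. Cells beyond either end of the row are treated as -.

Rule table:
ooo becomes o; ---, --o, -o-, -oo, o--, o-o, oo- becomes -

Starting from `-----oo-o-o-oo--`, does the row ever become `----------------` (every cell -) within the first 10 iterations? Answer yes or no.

yes

----------------
all cells are - at iteration 1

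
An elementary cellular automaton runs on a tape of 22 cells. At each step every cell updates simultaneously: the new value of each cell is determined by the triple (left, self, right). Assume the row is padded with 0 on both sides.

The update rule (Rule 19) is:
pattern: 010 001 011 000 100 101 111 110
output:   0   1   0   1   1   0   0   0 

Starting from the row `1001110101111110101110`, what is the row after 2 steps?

1001111111111111111110

step 1: 0110000000000000000001
step 2: 1001111111111111111110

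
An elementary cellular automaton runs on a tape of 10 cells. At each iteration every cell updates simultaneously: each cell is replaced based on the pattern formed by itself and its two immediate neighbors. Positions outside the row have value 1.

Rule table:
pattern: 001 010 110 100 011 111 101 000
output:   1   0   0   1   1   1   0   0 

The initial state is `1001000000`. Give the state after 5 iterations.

iteration 1: 0110100001
iteration 2: 0100010011
iteration 3: 0010101111
iteration 4: 1100001111
iteration 5: 1010011111

1010011111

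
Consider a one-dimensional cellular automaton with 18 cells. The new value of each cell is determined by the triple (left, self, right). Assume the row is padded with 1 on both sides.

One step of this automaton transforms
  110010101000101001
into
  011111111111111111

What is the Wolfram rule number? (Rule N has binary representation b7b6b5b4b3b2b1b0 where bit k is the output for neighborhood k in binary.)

127

position 0: 111 → 0  (bit 7 = 0)
position 1: 110 → 1  (bit 6 = 1)
position 5: 101 → 1  (bit 5 = 1)
position 2: 100 → 1  (bit 4 = 1)
position 17: 011 → 1  (bit 3 = 1)
position 4: 010 → 1  (bit 2 = 1)
position 3: 001 → 1  (bit 1 = 1)
position 10: 000 → 1  (bit 0 = 1)
bits b7..b0 = 01111111 = 127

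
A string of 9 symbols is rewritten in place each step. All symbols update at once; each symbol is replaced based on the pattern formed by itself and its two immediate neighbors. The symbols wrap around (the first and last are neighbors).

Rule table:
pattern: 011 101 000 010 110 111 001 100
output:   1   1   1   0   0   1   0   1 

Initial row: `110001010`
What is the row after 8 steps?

101011010

step 1: 101100101
step 2: 011010011
step 3: 110101010
step 4: 101010101
step 5: 010101011
step 6: 101010110
step 7: 010101101
step 8: 101011010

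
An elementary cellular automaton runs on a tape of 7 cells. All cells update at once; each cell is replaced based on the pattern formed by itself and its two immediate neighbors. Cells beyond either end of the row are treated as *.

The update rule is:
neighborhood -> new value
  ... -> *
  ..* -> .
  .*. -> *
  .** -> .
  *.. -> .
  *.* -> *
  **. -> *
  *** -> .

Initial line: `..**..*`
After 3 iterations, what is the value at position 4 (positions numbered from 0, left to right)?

*

...*...
.*.*.*.
*******
position 4 holds *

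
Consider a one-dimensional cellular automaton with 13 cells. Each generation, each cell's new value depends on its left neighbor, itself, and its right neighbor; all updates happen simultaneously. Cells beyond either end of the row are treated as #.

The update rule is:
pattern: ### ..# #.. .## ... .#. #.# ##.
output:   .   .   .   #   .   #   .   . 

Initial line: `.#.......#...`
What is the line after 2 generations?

.#.......#...  (fixed point — unchanged through generation 2)

.#.......#...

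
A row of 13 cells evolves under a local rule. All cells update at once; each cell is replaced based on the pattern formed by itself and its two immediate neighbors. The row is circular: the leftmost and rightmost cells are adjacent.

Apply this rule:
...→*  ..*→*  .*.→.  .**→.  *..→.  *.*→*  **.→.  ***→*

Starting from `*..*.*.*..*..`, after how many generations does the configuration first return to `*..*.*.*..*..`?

13

..*.*.*..*..*
.*.*.*..*..*.
*.*.*..*..*..
.*.*..*..*..*
*.*..*..*..*.
.*..*..*..*.*
*..*..*..*.*.
..*..*..*.*.*
.*..*..*.*.*.
*..*..*.*.*..
..*..*.*.*..*
.*..*.*.*..*.
*..*.*.*..*..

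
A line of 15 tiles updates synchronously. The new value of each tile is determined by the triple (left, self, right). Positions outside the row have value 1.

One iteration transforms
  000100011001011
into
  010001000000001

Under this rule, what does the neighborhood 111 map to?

At position 14 the neighborhood is 111; the next row has 1 there.

1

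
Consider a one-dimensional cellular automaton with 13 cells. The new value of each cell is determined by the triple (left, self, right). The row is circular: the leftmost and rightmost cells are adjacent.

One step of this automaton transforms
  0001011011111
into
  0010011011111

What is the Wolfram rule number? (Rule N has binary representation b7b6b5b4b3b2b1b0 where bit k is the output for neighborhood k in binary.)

202

position 9: 111 → 1  (bit 7 = 1)
position 6: 110 → 1  (bit 6 = 1)
position 4: 101 → 0  (bit 5 = 0)
position 0: 100 → 0  (bit 4 = 0)
position 5: 011 → 1  (bit 3 = 1)
position 3: 010 → 0  (bit 2 = 0)
position 2: 001 → 1  (bit 1 = 1)
position 1: 000 → 0  (bit 0 = 0)
bits b7..b0 = 11001010 = 202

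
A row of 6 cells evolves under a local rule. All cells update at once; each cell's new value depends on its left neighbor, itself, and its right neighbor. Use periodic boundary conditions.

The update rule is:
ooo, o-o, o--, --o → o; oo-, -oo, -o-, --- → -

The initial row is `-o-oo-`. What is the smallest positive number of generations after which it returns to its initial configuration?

2

o-o--o
-o-oo-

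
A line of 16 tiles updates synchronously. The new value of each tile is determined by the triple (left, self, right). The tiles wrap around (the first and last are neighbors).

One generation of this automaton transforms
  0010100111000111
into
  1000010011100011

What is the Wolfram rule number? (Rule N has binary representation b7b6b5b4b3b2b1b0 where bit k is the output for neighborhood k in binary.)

position 8: 111 → 1  (bit 7 = 1)
position 9: 110 → 1  (bit 6 = 1)
position 3: 101 → 0  (bit 5 = 0)
position 0: 100 → 1  (bit 4 = 1)
position 7: 011 → 0  (bit 3 = 0)
position 2: 010 → 0  (bit 2 = 0)
position 1: 001 → 0  (bit 1 = 0)
position 11: 000 → 0  (bit 0 = 0)
bits b7..b0 = 11010000 = 208

208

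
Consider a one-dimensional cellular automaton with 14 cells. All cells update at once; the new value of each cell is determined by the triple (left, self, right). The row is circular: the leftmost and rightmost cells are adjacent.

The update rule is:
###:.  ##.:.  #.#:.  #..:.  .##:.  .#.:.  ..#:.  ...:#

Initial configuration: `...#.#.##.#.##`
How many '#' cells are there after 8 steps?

11

.#............
...###########
.#............  (repeats step 1; period 2)
step 8: ...###########
count of #: 11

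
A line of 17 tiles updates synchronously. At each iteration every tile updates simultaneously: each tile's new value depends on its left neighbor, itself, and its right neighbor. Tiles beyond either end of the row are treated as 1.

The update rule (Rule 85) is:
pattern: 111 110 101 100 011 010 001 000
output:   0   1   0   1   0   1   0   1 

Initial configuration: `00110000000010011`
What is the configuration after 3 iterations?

01111111101100010

10011111111011000
11000000001001110
01111111101100010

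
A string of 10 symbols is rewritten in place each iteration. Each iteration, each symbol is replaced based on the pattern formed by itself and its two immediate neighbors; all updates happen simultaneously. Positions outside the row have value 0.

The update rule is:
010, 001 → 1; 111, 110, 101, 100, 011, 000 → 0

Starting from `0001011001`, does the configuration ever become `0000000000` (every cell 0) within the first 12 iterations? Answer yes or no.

yes

0011000011
0100000100
1100001100
0000010000
0000110000
0001000000
0011000000
0100000000
1100000000
0000000000
all cells are 0 at iteration 10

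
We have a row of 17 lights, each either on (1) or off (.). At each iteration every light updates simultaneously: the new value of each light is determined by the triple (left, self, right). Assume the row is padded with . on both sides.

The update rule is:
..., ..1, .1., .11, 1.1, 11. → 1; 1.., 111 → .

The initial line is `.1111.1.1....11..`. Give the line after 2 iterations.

11..11111.11111.1
11.11...111...111

11.11...111...111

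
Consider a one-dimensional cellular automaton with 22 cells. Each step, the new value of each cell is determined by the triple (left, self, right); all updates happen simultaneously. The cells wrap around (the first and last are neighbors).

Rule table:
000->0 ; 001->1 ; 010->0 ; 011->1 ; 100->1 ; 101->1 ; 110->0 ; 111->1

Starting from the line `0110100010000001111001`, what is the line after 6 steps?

step 1: 1101010101000011110110
step 2: 1010101010100111101101
step 3: 0101010101011111011011
step 4: 1010101010111110110110
step 5: 0101010101111101101101
step 6: 1010101011111011011010

1010101011111011011010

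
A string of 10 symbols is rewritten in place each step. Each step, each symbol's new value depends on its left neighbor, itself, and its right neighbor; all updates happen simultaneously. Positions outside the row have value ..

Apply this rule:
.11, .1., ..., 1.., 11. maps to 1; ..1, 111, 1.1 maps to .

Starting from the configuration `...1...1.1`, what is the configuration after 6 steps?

11.1.1.1.1

11.111.1.1
11.1.1.1.1
11.1.1.1.1  (fixed point — unchanged through step 6)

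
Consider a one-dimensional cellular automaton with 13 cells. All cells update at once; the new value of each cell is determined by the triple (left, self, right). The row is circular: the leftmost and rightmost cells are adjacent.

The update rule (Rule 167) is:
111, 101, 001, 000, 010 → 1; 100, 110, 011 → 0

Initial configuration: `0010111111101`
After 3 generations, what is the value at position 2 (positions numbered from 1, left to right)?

0111011111011
1010101110100
1111110101101
position 2 holds 1

1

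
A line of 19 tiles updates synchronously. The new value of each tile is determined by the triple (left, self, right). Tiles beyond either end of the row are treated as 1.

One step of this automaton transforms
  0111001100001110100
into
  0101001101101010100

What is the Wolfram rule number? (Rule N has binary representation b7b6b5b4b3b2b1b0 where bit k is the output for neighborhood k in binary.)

77

position 2: 111 → 0  (bit 7 = 0)
position 3: 110 → 1  (bit 6 = 1)
position 0: 101 → 0  (bit 5 = 0)
position 4: 100 → 0  (bit 4 = 0)
position 1: 011 → 1  (bit 3 = 1)
position 16: 010 → 1  (bit 2 = 1)
position 5: 001 → 0  (bit 1 = 0)
position 9: 000 → 1  (bit 0 = 1)
bits b7..b0 = 01001101 = 77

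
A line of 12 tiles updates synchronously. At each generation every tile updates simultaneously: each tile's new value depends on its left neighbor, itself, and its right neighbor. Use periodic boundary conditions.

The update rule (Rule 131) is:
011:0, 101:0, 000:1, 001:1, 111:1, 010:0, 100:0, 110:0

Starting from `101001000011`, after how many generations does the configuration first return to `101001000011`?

3

000010011101
011100101000
101001000011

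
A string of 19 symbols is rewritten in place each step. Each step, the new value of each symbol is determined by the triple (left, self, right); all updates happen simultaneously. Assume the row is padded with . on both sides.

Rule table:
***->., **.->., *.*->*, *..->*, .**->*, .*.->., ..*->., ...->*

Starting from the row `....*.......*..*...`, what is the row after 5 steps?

*..*.*.**..*..*.*.*

***..******..*..***
*..*.*.....*..*.*..
.*..*.****..*..*.**
..*..**...*..*..**.
*..*.*.**..*..*.*.*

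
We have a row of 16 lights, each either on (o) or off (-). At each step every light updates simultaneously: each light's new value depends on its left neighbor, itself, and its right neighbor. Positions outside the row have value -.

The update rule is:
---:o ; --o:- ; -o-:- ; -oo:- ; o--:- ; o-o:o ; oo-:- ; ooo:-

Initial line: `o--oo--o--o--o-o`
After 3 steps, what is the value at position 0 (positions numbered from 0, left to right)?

-

--------------o-
ooooooooooooo---
--------------oo
position 0 holds -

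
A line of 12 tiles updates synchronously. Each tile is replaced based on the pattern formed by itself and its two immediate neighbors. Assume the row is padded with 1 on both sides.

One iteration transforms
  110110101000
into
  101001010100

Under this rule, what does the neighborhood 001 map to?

0

At position 11 the neighborhood is 001; the next row has 0 there.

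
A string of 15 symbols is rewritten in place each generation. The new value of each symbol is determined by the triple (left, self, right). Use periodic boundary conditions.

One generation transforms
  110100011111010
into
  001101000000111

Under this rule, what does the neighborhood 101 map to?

1

At position 2 the neighborhood is 101; the next row has 1 there.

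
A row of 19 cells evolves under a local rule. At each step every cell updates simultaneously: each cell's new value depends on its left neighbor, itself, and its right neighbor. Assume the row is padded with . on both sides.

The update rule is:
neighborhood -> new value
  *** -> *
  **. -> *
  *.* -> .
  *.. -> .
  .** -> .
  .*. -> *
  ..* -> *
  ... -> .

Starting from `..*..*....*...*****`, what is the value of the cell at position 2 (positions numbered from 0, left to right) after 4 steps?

step 1: .**.**...**..*.****
step 2: *.*..*..*.*.**..***
step 3: *.*.**.**.*..*.*.**
step 4: *.*..*..*.*.**.*..*
position 2 holds *

*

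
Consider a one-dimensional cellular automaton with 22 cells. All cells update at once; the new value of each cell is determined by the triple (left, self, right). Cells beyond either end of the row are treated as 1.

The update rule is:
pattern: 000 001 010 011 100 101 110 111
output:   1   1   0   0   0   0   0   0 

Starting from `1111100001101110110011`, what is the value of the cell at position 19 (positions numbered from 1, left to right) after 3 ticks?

0

0000001110000000000100
0111110000111111111001
0000000111000000000010
position 19 holds 0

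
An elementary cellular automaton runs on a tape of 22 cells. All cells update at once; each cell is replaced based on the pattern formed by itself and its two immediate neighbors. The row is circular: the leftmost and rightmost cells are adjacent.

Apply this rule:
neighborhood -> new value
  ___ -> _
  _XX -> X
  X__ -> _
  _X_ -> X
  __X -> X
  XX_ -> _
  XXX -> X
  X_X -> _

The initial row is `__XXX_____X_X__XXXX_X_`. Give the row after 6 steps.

step 1: _XXX_____XX_X_XXXX__X_
step 2: XXX_____XX__X_XXX__XX_
step 3: XX_____XX__XX_XX__XX__
step 4: X_____XX__XX__X__XX__X
step 5: _____XX__XX__XX_XX__XX
step 6: ____XX__XX__XX__X__XX_

____XX__XX__XX__X__XX_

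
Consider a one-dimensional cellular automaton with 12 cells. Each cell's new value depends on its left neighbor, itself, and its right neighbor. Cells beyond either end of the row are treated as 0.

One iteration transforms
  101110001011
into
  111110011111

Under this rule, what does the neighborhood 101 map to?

At position 1 the neighborhood is 101; the next row has 1 there.

1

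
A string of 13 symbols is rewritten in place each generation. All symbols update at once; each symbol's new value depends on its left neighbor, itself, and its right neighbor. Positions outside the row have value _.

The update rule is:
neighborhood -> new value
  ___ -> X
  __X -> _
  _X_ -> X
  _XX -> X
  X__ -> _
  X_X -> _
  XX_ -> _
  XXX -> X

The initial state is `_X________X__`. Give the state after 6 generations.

_X_X__X_X_X_X

_X_XXXXXX_X_X
_X_XXXXX__X_X
_X_XXXX___X_X
_X_XXX__X_X_X
_X_XX___X_X_X
_X_X__X_X_X_X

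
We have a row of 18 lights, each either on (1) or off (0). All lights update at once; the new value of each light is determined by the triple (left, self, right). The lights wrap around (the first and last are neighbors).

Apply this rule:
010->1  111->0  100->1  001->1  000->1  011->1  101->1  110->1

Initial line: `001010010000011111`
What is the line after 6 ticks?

000000000000011111

111111111111110001
000000000000011111
111111111111110001  (repeats tick 1; period 2)
tick 6: 000000000000011111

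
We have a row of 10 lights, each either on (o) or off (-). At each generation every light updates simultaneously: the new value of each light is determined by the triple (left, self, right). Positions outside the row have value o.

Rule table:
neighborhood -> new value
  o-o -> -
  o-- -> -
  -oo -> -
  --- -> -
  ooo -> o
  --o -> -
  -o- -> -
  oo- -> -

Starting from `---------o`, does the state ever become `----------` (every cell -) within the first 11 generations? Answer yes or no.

yes

generation 1: ----------
all cells are - at generation 1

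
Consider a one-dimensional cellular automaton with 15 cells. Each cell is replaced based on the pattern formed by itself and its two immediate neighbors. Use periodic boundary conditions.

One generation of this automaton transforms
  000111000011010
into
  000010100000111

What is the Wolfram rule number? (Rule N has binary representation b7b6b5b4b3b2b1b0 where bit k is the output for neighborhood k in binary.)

position 4: 111 → 1  (bit 7 = 1)
position 5: 110 → 0  (bit 6 = 0)
position 12: 101 → 1  (bit 5 = 1)
position 6: 100 → 1  (bit 4 = 1)
position 3: 011 → 0  (bit 3 = 0)
position 13: 010 → 1  (bit 2 = 1)
position 2: 001 → 0  (bit 1 = 0)
position 0: 000 → 0  (bit 0 = 0)
bits b7..b0 = 10110100 = 180

180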